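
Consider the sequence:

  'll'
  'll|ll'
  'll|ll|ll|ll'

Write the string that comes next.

ll|ll|ll|ll|ll|ll|ll|ll

Each string is two copies of the previous one joined by '|'.
One more doubling of ll|ll|ll|ll gives the answer.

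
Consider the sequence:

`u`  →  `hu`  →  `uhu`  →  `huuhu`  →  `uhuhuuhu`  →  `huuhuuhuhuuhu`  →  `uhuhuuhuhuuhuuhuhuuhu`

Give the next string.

huuhuuhuhuuhuuhuhuuhuhuuhuuhuhuuhu

Each term (from the third on) is the two preceding terms concatenated in order: term 3 = u·hu = uhu.
So term 8 is huuhuuhuhuuhu·uhuhuuhuhuuhuuhuhuuhu.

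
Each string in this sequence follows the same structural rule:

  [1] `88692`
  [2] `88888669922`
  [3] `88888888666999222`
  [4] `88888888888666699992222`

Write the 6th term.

88888888888888888666666999999222222

Each string has the form 8^{3n-1} 6^{n} 9^{n} 2^{n} (n = 1, 2, …).
Setting n = 6 gives 17, 6, 6, 6 characters in each block.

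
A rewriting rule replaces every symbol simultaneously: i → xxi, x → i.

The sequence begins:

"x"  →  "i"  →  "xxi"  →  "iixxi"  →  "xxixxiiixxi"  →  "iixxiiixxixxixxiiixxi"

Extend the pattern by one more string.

Rewriting the 21 symbols of iixxiiixxixxixxiiixxi one by one yields xxi xxi i i xxi xxi xxi i i xxi i i xxi i i xxi xxi xxi i i xxi; concatenated:

xxixxiiixxixxixxiiixxiiixxiiixxixxixxiiixxi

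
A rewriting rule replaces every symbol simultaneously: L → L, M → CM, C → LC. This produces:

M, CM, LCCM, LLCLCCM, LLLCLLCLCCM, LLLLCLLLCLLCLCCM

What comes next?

Replace each of the 16 characters of LLLLCLLLCLLCLCCM in place — L L L L LC L L L LC L L LC L LC LC CM — and concatenate.

LLLLLCLLLLCLLLCLLCLCCM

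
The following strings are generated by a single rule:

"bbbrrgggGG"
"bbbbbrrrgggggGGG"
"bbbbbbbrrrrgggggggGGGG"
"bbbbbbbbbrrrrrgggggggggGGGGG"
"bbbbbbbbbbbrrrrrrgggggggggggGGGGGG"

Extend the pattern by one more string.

The n-th term is 2n+1 b's then n+1 r's then 2n+1 g's then n+1 G's (n = 1, 2, …).
For the next term, n = 6, so the run lengths are 13, 7, 13, 7.

bbbbbbbbbbbbbrrrrrrrgggggggggggggGGGGGGG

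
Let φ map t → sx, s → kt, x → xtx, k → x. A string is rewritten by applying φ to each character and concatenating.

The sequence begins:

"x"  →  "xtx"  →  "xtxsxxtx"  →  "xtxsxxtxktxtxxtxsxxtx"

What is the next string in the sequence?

Applying the rule to each of the 21 symbols of xtxsxxtxktxtxxtxsxxtx gives the pieces xtx sx xtx kt xtx xtx sx xtx x sx xtx sx xtx xtx sx xtx kt xtx xtx sx xtx, which concatenate to the answer.

xtxsxxtxktxtxxtxsxxtxxsxxtxsxxtxxtxsxxtxktxtxxtxsxxtx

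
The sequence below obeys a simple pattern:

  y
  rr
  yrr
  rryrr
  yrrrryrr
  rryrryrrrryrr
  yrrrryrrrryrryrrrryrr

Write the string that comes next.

rryrryrrrryrryrrrryrrrryrryrrrryrr

From term 3 onward, concatenate the second-to-last term with the last: y·rr = yrr, rr·yrr = rryrr, …
So term 8 is rryrryrrrryrr·yrrrryrrrryrryrrrryrr.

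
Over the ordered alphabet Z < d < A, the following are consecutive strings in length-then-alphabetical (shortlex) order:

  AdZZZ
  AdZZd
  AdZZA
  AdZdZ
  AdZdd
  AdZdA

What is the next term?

Treat AdZdA as a base-3 numeral over the given alphabet and add one, carrying through any trailing A's.

AdZAZ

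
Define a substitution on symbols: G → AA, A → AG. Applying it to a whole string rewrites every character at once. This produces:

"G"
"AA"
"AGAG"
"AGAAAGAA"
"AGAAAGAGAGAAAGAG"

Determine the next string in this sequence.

AGAAAGAGAGAAAGAAAGAAAGAGAGAAAGAA

φ(AGAAAGAGAGAAAGAG) expands symbol-by-symbol to AG AA AG AG AG AA AG AA AG AA AG AG AG AA AG AA; joining the 16 pieces gives the next term.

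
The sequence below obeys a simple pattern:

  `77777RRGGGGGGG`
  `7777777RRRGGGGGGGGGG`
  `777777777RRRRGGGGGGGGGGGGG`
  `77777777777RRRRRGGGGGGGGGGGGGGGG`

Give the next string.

7777777777777RRRRRRGGGGGGGGGGGGGGGGGGG

Term n consists of 2n+1 7's, followed by n R's, followed by 3n+1 G's, where the shown terms are n = 2, 3, 4, 5.
At n = 6 the blocks have lengths 13, 6, 19.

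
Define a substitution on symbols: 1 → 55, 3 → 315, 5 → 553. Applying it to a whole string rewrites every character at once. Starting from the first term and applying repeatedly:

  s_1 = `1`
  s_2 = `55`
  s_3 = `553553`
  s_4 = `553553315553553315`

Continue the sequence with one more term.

Rewriting the 18 symbols of 553553315553553315 one by one yields 553 553 315 553 553 315 315 55 553 553 553 315 553 553 315 315 55 553; concatenated:

5535533155535533153155555355355331555355331531555553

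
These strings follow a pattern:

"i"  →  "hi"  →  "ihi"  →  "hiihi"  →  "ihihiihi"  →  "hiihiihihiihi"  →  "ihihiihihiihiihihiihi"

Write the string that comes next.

From term 3 onward, concatenate the second-to-last term with the last: i·hi = ihi, hi·ihi = hiihi, …
Continuing: hiihiihihiihi · ihihiihihiihiihihiihi gives term 8.

hiihiihihiihiihihiihihiihiihihiihi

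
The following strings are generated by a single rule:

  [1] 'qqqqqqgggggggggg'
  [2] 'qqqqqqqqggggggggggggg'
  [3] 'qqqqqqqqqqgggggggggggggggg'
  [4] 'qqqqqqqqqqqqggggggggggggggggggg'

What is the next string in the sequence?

qqqqqqqqqqqqqqgggggggggggggggggggggg

Reading off run lengths: q runs 6, 8, 10, 12; g runs 10, 13, 16, 19 — each is linear in n, where the shown terms are n = 3, 4, 5, 6.
At n = 7 the blocks have lengths 14, 22.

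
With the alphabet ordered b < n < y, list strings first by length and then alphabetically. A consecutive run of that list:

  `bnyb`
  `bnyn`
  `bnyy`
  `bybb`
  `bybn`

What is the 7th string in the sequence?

bynb

Stepping forward 2 times from bybn: bybn → byby, then the target.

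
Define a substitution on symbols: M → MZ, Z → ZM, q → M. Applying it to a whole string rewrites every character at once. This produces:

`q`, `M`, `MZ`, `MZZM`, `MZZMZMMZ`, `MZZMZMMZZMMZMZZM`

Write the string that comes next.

Replace each of the 16 characters of MZZMZMMZZMMZMZZM in place — MZ ZM ZM MZ ZM MZ MZ ZM ZM MZ MZ ZM MZ ZM ZM MZ — and concatenate.

MZZMZMMZZMMZMZZMZMMZMZZMMZZMZMMZ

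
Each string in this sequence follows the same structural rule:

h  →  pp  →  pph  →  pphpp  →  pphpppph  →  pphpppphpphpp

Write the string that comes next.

From term 3 onward, concatenate the last term with the second-to-last: pp·h = pph, pph·pp = pphpp, …
So term 7 is pphpppphpphpp·pphpppph.

pphpppphpphpppphpppph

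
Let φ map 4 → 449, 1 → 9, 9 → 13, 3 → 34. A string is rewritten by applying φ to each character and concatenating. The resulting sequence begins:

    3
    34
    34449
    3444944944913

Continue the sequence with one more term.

34449449449134494491344944913934

φ(3444944944913) expands symbol-by-symbol to 34 449 449 449 13 449 449 13 449 449 13 9 34; joining the 13 pieces gives the next term.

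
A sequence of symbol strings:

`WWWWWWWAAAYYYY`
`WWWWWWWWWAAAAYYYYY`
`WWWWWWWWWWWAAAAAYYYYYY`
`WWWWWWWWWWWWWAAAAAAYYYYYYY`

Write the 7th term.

The n-th term is 2n+1 W's then n A's then n+1 Y's, where the shown terms are n = 3, 4, 5, 6.
Setting n = 9 gives 19, 9, 10 characters in each block.

WWWWWWWWWWWWWWWWWWWAAAAAAAAAYYYYYYYYYY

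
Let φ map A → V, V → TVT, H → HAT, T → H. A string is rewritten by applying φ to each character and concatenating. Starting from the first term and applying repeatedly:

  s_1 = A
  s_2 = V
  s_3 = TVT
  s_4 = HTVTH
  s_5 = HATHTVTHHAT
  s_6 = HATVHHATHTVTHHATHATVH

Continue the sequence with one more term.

Rewriting the 21 symbols of HATVHHATHTVTHHATHATVH one by one yields HAT V H TVT HAT HAT V H HAT H TVT H HAT HAT V H HAT V H TVT HAT; concatenated:

HATVHTVTHATHATVHHATHTVTHHATHATVHHATVHTVTHAT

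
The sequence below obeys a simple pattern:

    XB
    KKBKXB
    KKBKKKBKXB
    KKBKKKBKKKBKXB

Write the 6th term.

Each term is the previous one with KKBK prepended.
From KKBKKKBKKKBKXB, 2 further steps: KKBKKKBKKKBKXB → KKBKKKBKKKBKKKBKXB → (answer).

KKBKKKBKKKBKKKBKKKBKXB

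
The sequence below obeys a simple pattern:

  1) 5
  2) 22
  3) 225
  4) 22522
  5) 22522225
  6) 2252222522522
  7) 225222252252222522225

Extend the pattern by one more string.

2252222522522225222252252222522522

This is a Fibonacci-style word recurrence s(k) = s(k−1)·s(k−2): e.g. 22·5 = 225.
Continuing: 225222252252222522225 · 2252222522522 gives term 8.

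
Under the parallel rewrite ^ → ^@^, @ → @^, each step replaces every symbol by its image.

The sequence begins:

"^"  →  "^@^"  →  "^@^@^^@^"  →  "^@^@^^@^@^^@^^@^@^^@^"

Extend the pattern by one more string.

^@^@^^@^@^^@^^@^@^^@^@^^@^^@^@^^@^^@^@^^@^@^^@^^@^@^^@^

Replace each of the 21 characters of ^@^@^^@^@^^@^^@^@^^@^ in place — ^@^ @^ ^@^ @^ ^@^ ^@^ @^ ^@^ @^ ^@^ ^@^ @^ ^@^ ^@^ @^ ^@^ @^ ^@^ ^@^ @^ ^@^ — and concatenate.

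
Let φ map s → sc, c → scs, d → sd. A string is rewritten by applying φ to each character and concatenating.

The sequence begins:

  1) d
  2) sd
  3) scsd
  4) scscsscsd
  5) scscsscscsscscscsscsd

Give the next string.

Replace each of the 21 characters of scscsscscsscscscsscsd in place — sc scs sc scs sc sc scs sc scs sc sc scs sc scs sc scs sc sc scs sc sd — and concatenate.

scscsscscsscscscsscscsscscscsscscsscscsscscscsscsd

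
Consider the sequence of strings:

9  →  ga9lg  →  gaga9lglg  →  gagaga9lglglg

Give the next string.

s(k+1) = ga·s(k)·lg, so each term gains ga as a prefix and lg as a suffix.
Applying this once more to gagaga9lglglg:

gagagaga9lglglglg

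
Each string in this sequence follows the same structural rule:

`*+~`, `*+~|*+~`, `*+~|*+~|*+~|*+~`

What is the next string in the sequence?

Every step duplicates the string with '|' between the halves.
Doubling *+~|*+~|*+~|*+~ with '|' between the halves:

*+~|*+~|*+~|*+~|*+~|*+~|*+~|*+~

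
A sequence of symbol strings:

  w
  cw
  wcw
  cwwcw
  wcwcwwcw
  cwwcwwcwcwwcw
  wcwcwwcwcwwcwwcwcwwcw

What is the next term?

This is a Fibonacci-style word recurrence s(k) = s(k−2)·s(k−1): e.g. w·cw = wcw.
Continuing: cwwcwwcwcwwcw · wcwcwwcwcwwcwwcwcwwcw gives term 8.

cwwcwwcwcwwcwwcwcwwcwcwwcwwcwcwwcw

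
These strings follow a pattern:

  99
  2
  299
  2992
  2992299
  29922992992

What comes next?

From term 3 onward, concatenate the last term with the second-to-last: 2·99 = 299, 299·2 = 2992, …
The next term joins 29922992992 and 2992299.

299229929922992299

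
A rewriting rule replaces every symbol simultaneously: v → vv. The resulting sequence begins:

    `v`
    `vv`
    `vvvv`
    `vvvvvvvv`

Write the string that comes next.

Apply φ to vvvvvvvv symbol by symbol: v→vv, v→vv, v→vv, v→vv, v→vv, v→vv, v→vv, v→vv; joined: vv vv vv vv vv vv vv vv.

vvvvvvvvvvvvvvvv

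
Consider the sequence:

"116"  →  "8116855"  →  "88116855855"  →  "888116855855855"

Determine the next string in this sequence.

8888116855855855855

Every step adds 8 to the front and 855 to the end of the previous string.
One more step from 888116855855855 gives the answer.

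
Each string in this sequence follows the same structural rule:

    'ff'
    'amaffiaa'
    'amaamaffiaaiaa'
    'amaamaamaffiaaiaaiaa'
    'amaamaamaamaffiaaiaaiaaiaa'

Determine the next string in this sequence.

Every step adds ama to the front and iaa to the end of the previous string.
So the next term is ama·amaamaamaamaffiaaiaaiaaiaa·iaa.

amaamaamaamaamaffiaaiaaiaaiaaiaa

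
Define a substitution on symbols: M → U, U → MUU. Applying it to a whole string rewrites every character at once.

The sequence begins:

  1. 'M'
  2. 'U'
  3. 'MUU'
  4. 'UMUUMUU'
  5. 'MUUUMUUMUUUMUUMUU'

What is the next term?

Rewriting the 17 symbols of MUUUMUUMUUUMUUMUU one by one yields U MUU MUU MUU U MUU MUU U MUU MUU MUU U MUU MUU U MUU MUU; concatenated:

UMUUMUUMUUUMUUMUUUMUUMUUMUUUMUUMUUUMUUMUU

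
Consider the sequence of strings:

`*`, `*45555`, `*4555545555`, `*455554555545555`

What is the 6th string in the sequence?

The strings grow by a fixed suffix 45555 each time.
From *455554555545555, 2 further steps: *455554555545555 → *45555455554555545555 → (answer).

*4555545555455554555545555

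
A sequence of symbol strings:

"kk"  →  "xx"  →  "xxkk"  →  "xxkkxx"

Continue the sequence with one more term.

Each term (from the third on) is the previous term followed by the one before it: term 3 = xx·kk = xxkk.
So term 5 is xxkkxx·xxkk.

xxkkxxxxkk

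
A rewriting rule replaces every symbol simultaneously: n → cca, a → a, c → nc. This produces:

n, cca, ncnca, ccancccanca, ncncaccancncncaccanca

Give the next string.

ccancccancancncaccancccancccancancncaccanca

Applying the rule to each of the 21 symbols of ncncaccancncncaccanca gives the pieces cca nc cca nc a nc nc a cca nc cca nc cca nc a nc nc a cca nc a, which concatenate to the answer.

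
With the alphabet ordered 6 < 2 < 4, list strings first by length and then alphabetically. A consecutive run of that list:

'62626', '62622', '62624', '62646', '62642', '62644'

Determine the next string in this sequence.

Find the rightmost character of 62644 below 4, bump it to the next letter, and reset everything to its right to 6.

62266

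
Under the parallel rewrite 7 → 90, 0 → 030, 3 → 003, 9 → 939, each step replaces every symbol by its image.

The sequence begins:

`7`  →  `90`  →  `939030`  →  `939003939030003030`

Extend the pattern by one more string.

Applying the rule to each of the 18 symbols of 939003939030003030 gives the pieces 939 003 939 030 030 003 939 003 939 030 003 030 030 030 003 030 003 030, which concatenate to the answer.

939003939030030003939003939030003030030030003030003030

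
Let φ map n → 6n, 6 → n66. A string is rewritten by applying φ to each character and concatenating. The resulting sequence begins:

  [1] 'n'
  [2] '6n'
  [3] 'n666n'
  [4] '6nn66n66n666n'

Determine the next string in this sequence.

φ(6nn66n66n666n) expands symbol-by-symbol to n66 6n 6n n66 n66 6n n66 n66 6n n66 n66 n66 6n; joining the 13 pieces gives the next term.

n666n6nn66n666nn66n666nn66n66n666n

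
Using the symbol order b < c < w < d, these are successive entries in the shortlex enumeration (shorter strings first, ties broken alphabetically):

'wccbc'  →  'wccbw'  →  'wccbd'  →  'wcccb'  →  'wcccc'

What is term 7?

wcccd

Advancing 2 positions from wcccc through wcccc → wcccw reaches term 7.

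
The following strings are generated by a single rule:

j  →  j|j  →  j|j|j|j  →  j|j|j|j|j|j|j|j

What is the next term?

Every step duplicates the string with '|' between the halves.
One more doubling of j|j|j|j|j|j|j|j gives the answer.

j|j|j|j|j|j|j|j|j|j|j|j|j|j|j|j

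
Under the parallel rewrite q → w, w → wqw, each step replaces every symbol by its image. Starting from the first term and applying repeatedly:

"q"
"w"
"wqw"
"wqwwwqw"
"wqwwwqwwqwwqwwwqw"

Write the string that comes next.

Applying the rule to each of the 17 symbols of wqwwwqwwqwwqwwwqw gives the pieces wqw w wqw wqw wqw w wqw wqw w wqw wqw w wqw wqw wqw w wqw, which concatenate to the answer.

wqwwwqwwqwwqwwwqwwqwwwqwwqwwwqwwqwwqwwwqw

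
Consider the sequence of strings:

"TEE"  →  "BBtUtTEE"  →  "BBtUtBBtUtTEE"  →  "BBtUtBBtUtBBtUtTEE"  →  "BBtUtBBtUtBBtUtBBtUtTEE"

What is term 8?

BBtUtBBtUtBBtUtBBtUtBBtUtBBtUtBBtUtTEE

The strings grow by a fixed prefix BBtUt each time.
From BBtUtBBtUtBBtUtBBtUtTEE, 3 further steps: BBtUtBBtUtBBtUtBBtUtTEE → BBtUtBBtUtBBtUtBBtUtBBtUtTEE → BBtUtBBtUtBBtUtBBtUtBBtUtBBtUtTEE → (answer).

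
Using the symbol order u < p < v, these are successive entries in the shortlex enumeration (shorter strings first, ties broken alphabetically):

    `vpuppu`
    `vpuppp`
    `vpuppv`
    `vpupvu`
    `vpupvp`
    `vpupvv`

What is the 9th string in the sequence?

vpuvuv

Advancing 3 positions from vpupvv through vpupvv → vpuvuu → vpuvup reaches term 9.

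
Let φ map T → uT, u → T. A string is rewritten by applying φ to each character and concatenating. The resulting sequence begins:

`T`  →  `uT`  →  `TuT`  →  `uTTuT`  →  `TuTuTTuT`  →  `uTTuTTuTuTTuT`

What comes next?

Rewriting the 13 symbols of uTTuTTuTuTTuT one by one yields T uT uT T uT uT T uT T uT uT T uT; concatenated:

TuTuTTuTuTTuTTuTuTTuT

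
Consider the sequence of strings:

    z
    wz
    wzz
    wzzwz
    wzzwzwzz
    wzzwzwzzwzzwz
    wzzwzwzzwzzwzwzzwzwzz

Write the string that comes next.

wzzwzwzzwzzwzwzzwzwzzwzzwzwzzwzzwz

This is a Fibonacci-style word recurrence s(k) = s(k−1)·s(k−2): e.g. wz·z = wzz.
Continuing: wzzwzwzzwzzwzwzzwzwzz · wzzwzwzzwzzwz gives term 8.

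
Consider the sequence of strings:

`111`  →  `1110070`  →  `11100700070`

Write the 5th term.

The strings grow by a fixed suffix 0070 each time.
From 11100700070, 2 further steps: 11100700070 → 111007000700070 → (answer).

1110070007000700070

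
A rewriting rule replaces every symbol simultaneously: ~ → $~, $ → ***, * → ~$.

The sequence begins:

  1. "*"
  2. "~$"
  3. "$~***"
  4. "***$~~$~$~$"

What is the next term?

Rewriting each symbol of ***$~~$~$~$: *→~$, *→~$, *→~$, $→***, ~→$~, ~→$~, $→***, ~→$~, $→***, ~→$~, $→***, which concatenates to ~$ ~$ ~$ *** $~ $~ *** $~ *** $~ ***.

~$~$~$***$~$~***$~***$~***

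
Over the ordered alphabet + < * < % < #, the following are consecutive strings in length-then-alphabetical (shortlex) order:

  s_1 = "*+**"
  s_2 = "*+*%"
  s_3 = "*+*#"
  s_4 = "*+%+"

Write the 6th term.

Stepping forward 2 times from *+%+: *+%+ → *+%*, then the target.

*+%%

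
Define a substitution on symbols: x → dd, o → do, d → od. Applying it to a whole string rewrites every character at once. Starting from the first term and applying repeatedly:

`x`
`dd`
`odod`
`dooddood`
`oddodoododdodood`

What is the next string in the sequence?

doododdooddodooddoododdooddodood

Applying the rule to each of the 16 symbols of oddodoododdodood gives the pieces do od od do od do do od do od od do od do do od, which concatenate to the answer.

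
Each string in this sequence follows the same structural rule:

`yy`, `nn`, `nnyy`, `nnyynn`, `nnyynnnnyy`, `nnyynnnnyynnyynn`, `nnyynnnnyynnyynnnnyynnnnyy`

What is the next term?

nnyynnnnyynnyynnnnyynnnnyynnyynnnnyynnyynn

This is a Fibonacci-style word recurrence s(k) = s(k−1)·s(k−2): e.g. nn·yy = nnyy.
The next term joins nnyynnnnyynnyynnnnyynnnnyy and nnyynnnnyynnyynn.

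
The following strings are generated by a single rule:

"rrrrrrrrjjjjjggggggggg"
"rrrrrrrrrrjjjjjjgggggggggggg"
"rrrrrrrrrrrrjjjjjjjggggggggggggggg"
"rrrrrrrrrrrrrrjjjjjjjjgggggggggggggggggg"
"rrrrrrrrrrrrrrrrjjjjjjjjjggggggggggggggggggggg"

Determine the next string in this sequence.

rrrrrrrrrrrrrrrrrrjjjjjjjjjjgggggggggggggggggggggggg

Term n consists of 2n+2 r's, followed by n+2 j's, followed by 3n g's, where the shown terms are n = 3, 4, 5, 6, 7.
For the next term, n = 8, so the run lengths are 18, 10, 24.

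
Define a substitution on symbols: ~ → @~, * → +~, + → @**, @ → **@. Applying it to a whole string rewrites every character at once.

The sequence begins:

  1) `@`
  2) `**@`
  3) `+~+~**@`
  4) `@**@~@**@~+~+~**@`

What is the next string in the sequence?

φ(@**@~@**@~+~+~**@) expands symbol-by-symbol to **@ +~ +~ **@ @~ **@ +~ +~ **@ @~ @** @~ @** @~ +~ +~ **@; joining the 17 pieces gives the next term.

**@+~+~**@@~**@+~+~**@@~@**@~@**@~+~+~**@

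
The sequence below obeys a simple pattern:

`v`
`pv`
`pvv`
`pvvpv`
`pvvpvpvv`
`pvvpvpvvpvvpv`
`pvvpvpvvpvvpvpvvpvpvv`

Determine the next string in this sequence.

pvvpvpvvpvvpvpvvpvpvvpvvpvpvvpvvpv

Each term (from the third on) is the previous term followed by the one before it: term 3 = pv·v = pvv.
Continuing: pvvpvpvvpvvpvpvvpvpvv · pvvpvpvvpvvpv gives term 8.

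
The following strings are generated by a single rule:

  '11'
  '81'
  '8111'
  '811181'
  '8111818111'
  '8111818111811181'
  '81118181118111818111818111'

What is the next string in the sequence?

From term 3 onward, concatenate the last term with the second-to-last: 81·11 = 8111, 8111·81 = 811181, …
The next term joins 81118181118111818111818111 and 8111818111811181.

811181811181118181118181118111818111811181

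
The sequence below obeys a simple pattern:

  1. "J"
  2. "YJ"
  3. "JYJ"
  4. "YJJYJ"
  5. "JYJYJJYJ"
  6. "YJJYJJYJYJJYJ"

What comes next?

From term 3 onward, concatenate the second-to-last term with the last: J·YJ = JYJ, YJ·JYJ = YJJYJ, …
Continuing: JYJYJJYJ · YJJYJJYJYJJYJ gives term 7.

JYJYJJYJYJJYJJYJYJJYJ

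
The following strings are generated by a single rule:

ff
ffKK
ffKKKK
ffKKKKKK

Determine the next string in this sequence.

Each term is the previous one with KK appended.
So the next term is ffKKKKKK·KK.

ffKKKKKKKK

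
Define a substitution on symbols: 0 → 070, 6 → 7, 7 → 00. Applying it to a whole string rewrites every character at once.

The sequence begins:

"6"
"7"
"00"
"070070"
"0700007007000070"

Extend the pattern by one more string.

07000070070070070000700700007007007007000070

Replace each of the 16 characters of 0700007007000070 in place — 070 00 070 070 070 070 00 070 070 00 070 070 070 070 00 070 — and concatenate.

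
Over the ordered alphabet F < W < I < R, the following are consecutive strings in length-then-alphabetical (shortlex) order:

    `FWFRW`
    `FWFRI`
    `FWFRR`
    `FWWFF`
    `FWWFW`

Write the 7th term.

Advancing 2 positions from FWWFW through FWWFW → FWWFI reaches term 7.

FWWFR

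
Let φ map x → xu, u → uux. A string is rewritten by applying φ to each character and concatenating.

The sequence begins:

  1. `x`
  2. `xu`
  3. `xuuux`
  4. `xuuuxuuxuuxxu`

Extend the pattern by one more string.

xuuuxuuxuuxxuuuxuuxxuuuxuuxxuxuuux

φ(xuuuxuuxuuxxu) expands symbol-by-symbol to xu uux uux uux xu uux uux xu uux uux xu xu uux; joining the 13 pieces gives the next term.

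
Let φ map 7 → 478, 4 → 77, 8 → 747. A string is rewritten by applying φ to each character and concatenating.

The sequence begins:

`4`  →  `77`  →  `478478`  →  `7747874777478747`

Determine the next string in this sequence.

Applying the rule to each of the 16 symbols of 7747874777478747 gives the pieces 478 478 77 478 747 478 77 478 478 478 77 478 747 478 77 478, which concatenate to the answer.

47847877478747478774784784787747874747877478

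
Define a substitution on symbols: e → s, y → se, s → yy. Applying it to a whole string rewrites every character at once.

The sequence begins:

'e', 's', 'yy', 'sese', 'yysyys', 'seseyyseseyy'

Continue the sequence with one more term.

Apply φ to seseyyseseyy symbol by symbol: s→yy, e→s, s→yy, e→s, y→se, y→se, s→yy, e→s, s→yy, e→s, y→se, y→se; joined: yy s yy s se se yy s yy s se se.

yysyysseseyysyyssese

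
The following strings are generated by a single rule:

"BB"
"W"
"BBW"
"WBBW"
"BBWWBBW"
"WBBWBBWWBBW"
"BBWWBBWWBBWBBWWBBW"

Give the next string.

This is a Fibonacci-style word recurrence s(k) = s(k−2)·s(k−1): e.g. BB·W = BBW.
So term 8 is WBBWBBWWBBW·BBWWBBWWBBWBBWWBBW.

WBBWBBWWBBWBBWWBBWWBBWBBWWBBW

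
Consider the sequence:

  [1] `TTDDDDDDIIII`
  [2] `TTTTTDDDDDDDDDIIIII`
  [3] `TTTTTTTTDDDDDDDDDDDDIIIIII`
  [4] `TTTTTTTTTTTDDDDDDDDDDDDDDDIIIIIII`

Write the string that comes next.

Each string has the form T^{3n-1} D^{3n+3} I^{n+3} (n = 1, 2, …).
Setting n = 5 gives 14, 18, 8 characters in each block.

TTTTTTTTTTTTTTDDDDDDDDDDDDDDDDDDIIIIIIII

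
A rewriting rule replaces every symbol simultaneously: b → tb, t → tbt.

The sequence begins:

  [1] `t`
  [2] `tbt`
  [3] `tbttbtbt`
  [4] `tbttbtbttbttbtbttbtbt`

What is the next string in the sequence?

Rewriting the 21 symbols of tbttbtbttbttbtbttbtbt one by one yields tbt tb tbt tbt tb tbt tb tbt tbt tb tbt tbt tb tbt tb tbt tbt tb tbt tb tbt; concatenated:

tbttbtbttbttbtbttbtbttbttbtbttbttbtbttbtbttbttbtbttbtbt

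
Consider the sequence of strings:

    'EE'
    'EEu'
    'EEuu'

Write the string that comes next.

Every step adds u to the end: s(k+1) = s(k)·u.
Applying this once more to EEuu:

EEuuu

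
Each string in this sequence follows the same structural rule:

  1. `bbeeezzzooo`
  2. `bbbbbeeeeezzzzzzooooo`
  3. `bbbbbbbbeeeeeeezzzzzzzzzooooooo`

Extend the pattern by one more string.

Each string has the form b^{3n-1} e^{2n+1} z^{3n} o^{2n+1} (n = 1, 2, …).
Setting n = 4 gives 11, 9, 12, 9 characters in each block.

bbbbbbbbbbbeeeeeeeeezzzzzzzzzzzzooooooooo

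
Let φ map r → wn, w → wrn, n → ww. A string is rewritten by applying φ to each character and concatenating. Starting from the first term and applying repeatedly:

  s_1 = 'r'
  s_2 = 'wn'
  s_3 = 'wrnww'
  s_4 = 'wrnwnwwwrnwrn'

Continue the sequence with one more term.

wrnwnwwwrnwwwrnwrnwrnwnwwwrnwnww

Applying the rule to each of the 13 symbols of wrnwnwwwrnwrn gives the pieces wrn wn ww wrn ww wrn wrn wrn wn ww wrn wn ww, which concatenate to the answer.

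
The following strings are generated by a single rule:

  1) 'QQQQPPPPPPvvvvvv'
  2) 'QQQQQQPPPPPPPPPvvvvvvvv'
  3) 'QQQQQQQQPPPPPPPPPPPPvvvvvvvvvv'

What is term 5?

QQQQQQQQQQQQPPPPPPPPPPPPPPPPPPvvvvvvvvvvvvvv

Term n consists of 2n Q's, followed by 3n P's, followed by 2n+2 v's, where the shown terms are n = 2, 3, 4.
At n = 6 the blocks have lengths 12, 18, 14.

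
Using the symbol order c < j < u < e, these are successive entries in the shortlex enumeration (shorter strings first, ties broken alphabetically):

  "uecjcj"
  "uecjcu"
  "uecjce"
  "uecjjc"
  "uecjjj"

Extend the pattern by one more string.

uecjju

Find the rightmost character of uecjjj below e, bump it to the next letter, and reset everything to its right to c.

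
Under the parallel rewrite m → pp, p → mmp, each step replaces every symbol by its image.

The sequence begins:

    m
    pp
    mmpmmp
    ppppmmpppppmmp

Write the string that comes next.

Rewriting the 14 symbols of ppppmmpppppmmp one by one yields mmp mmp mmp mmp pp pp mmp mmp mmp mmp mmp pp pp mmp; concatenated:

mmpmmpmmpmmpppppmmpmmpmmpmmpmmpppppmmp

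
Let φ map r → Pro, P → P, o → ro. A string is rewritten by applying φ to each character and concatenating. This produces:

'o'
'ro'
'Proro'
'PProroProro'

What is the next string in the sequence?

Expanding PProroProro: P→P, P→P, r→Pro, o→ro, r→Pro, o→ro, P→P, r→Pro, o→ro, r→Pro, o→ro. Concatenated: P P Pro ro Pro ro P Pro ro Pro ro.

PPProroProroPProroProro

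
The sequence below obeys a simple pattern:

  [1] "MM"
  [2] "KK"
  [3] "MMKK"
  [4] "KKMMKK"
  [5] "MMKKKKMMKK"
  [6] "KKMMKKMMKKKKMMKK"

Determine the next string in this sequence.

Each term (from the third on) is the two preceding terms concatenated in order: term 3 = MM·KK = MMKK.
The next term joins MMKKKKMMKK and KKMMKKMMKKKKMMKK.

MMKKKKMMKKKKMMKKMMKKKKMMKK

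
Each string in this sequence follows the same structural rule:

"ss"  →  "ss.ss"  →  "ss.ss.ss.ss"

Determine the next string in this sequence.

Every step duplicates the string with '.' between the halves.
So the next term is two copies of ss.ss.ss.ss with '.' between the halves.

ss.ss.ss.ss.ss.ss.ss.ss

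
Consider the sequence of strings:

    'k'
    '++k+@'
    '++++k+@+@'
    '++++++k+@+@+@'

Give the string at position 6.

Every step adds ++ to the front and +@ to the end of the previous string.
From ++++++k+@+@+@, 2 further steps: ++++++k+@+@+@ → ++++++++k+@+@+@+@ → (answer).

++++++++++k+@+@+@+@+@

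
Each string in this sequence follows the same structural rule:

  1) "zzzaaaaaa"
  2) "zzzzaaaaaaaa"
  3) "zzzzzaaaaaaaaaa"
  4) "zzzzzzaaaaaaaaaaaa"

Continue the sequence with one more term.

The n-th term is n z's then 2n a's, where the shown terms are n = 3, 4, 5, 6.
For the next term, n = 7, so the run lengths are 7, 14.

zzzzzzzaaaaaaaaaaaaaa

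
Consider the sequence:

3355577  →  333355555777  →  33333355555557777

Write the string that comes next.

The n-th term is 2n 3's then 2n+1 5's then n+1 7's (n = 1, 2, …).
At n = 4 the blocks have lengths 8, 9, 5.

3333333355555555577777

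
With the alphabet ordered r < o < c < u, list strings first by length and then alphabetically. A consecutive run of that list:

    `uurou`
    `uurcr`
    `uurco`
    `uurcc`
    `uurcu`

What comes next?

uurur

The successor of uurcu increments the rightmost position that isn't already u and resets every position after it to r.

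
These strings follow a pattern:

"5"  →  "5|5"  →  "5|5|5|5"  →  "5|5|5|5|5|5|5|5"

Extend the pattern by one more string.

s(k+1) = s(k)·|·s(k) — each term doubles the last with '|' between the halves.
Doubling 5|5|5|5|5|5|5|5 with '|' between the halves:

5|5|5|5|5|5|5|5|5|5|5|5|5|5|5|5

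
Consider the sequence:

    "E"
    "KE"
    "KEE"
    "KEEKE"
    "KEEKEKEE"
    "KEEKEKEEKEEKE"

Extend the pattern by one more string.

This is a Fibonacci-style word recurrence s(k) = s(k−1)·s(k−2): e.g. KE·E = KEE.
So term 7 is KEEKEKEEKEEKE·KEEKEKEE.

KEEKEKEEKEEKEKEEKEKEE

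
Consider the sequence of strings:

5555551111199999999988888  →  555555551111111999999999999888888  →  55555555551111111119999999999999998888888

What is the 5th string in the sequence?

555555555555551111111111111999999999999999999999888888888

The n-th term is 2n 5's then 2n-1 1's then 3n 9's then n+2 8's, where the shown terms are n = 3, 4, 5.
Setting n = 7 gives 14, 13, 21, 9 characters in each block.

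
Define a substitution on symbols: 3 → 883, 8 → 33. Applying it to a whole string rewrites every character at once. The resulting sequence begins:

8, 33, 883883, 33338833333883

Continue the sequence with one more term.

88388388388333338838838838838833333883

Applying the rule to each of the 14 symbols of 33338833333883 gives the pieces 883 883 883 883 33 33 883 883 883 883 883 33 33 883, which concatenate to the answer.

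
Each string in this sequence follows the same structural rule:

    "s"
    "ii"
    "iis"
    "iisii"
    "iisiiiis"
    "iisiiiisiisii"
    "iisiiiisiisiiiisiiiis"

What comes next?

iisiiiisiisiiiisiiiisiisiiiisiisii

From term 3 onward, concatenate the last term with the second-to-last: ii·s = iis, iis·ii = iisii, …
So term 8 is iisiiiisiisiiiisiiiis·iisiiiisiisii.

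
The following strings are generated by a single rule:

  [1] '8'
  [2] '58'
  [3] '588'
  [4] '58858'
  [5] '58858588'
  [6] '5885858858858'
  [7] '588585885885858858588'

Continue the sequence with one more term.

This is a Fibonacci-style word recurrence s(k) = s(k−1)·s(k−2): e.g. 58·8 = 588.
So term 8 is 588585885885858858588·5885858858858.

5885858858858588585885885858858858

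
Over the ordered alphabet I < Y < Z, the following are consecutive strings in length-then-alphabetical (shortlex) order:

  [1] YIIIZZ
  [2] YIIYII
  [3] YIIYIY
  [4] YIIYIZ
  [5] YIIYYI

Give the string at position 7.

Stepping forward 2 times from YIIYYI: YIIYYI → YIIYYY, then the target.

YIIYYZ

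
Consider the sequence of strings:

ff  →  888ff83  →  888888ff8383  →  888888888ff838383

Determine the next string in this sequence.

s(k+1) = 888·s(k)·83, so each term gains 888 as a prefix and 83 as a suffix.
Applying this once more to 888888888ff838383:

888888888888ff83838383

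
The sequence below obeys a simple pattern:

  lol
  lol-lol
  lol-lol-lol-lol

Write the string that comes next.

Each string is two copies of the previous one joined by '-'.
So the next term is two copies of lol-lol-lol-lol with '-' between the halves.

lol-lol-lol-lol-lol-lol-lol-lol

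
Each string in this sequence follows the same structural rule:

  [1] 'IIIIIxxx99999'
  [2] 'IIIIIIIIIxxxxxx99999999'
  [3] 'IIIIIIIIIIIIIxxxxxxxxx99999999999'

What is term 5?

The n-th term is 4n+1 I's then 3n x's then 3n+2 9's (n = 1, 2, …).
Setting n = 5 gives 21, 15, 17 characters in each block.

IIIIIIIIIIIIIIIIIIIIIxxxxxxxxxxxxxxx99999999999999999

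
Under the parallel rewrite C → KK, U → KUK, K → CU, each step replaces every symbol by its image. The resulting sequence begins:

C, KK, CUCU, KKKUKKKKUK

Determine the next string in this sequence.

Rewriting each symbol of KKKUKKKKUK: K→CU, K→CU, K→CU, U→KUK, K→CU, K→CU, K→CU, K→CU, U→KUK, K→CU, which concatenates to CU CU CU KUK CU CU CU CU KUK CU.

CUCUCUKUKCUCUCUCUKUKCU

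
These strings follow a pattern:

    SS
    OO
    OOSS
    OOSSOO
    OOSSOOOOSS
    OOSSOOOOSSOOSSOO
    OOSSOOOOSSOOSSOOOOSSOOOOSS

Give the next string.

OOSSOOOOSSOOSSOOOOSSOOOOSSOOSSOOOOSSOOSSOO

This is a Fibonacci-style word recurrence s(k) = s(k−1)·s(k−2): e.g. OO·SS = OOSS.
So term 8 is OOSSOOOOSSOOSSOOOOSSOOOOSS·OOSSOOOOSSOOSSOO.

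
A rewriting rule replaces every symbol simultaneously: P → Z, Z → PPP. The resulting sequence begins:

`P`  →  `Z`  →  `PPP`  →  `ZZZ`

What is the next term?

PPPPPPPPP

Expanding ZZZ: Z→PPP, Z→PPP, Z→PPP. Concatenated: PPP PPP PPP.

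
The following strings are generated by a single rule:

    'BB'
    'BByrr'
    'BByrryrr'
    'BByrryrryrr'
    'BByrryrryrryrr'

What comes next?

BByrryrryrryrryrr

The strings grow by a fixed suffix yrr each time.
One more step from BByrryrryrryrr gives the answer.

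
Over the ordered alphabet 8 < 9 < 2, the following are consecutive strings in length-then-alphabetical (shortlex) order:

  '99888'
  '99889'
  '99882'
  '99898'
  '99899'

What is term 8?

Continuing the enumeration 3 steps past 99899: 99899 → 99892 → 99828 → (answer).

99829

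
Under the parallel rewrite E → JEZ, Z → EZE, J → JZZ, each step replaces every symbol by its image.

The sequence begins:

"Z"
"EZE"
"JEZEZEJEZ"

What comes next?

JZZJEZEZEJEZEZEJEZJZZJEZEZE

Rewriting each symbol of JEZEZEJEZ: J→JZZ, E→JEZ, Z→EZE, E→JEZ, Z→EZE, E→JEZ, J→JZZ, E→JEZ, Z→EZE, which concatenates to JZZ JEZ EZE JEZ EZE JEZ JZZ JEZ EZE.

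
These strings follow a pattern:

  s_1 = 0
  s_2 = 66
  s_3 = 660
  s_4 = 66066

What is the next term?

66066660

This is a Fibonacci-style word recurrence s(k) = s(k−1)·s(k−2): e.g. 66·0 = 660.
So term 5 is 66066·660.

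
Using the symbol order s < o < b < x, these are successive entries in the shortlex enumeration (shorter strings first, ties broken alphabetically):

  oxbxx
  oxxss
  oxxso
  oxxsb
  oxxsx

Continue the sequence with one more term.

oxxos

Find the rightmost character of oxxsx below x, bump it to the next letter, and reset everything to its right to s.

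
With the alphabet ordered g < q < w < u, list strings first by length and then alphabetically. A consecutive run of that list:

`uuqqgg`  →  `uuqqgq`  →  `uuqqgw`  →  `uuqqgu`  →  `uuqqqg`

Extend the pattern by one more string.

uuqqqq

The successor of uuqqqg increments the rightmost position that isn't already u and resets every position after it to g.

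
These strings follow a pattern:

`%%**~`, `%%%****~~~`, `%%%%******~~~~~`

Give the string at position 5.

Each string has the form %^{n+1} *^{2n} ~^{2n-1} (n = 1, 2, …).
Setting n = 5 gives 6, 10, 9 characters in each block.

%%%%%%**********~~~~~~~~~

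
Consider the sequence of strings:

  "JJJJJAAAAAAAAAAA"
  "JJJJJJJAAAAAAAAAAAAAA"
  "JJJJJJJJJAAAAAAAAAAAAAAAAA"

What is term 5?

Each string has the form J^{2n-1} A^{3n+2}, where the shown terms are n = 3, 4, 5.
Setting n = 7 gives 13, 23 characters in each block.

JJJJJJJJJJJJJAAAAAAAAAAAAAAAAAAAAAAA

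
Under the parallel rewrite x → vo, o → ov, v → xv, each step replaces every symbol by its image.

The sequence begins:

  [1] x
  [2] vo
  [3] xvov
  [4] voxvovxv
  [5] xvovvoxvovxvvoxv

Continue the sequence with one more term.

Rewriting the 16 symbols of xvovvoxvovxvvoxv one by one yields vo xv ov xv xv ov vo xv ov xv vo xv xv ov vo xv; concatenated:

voxvovxvxvovvoxvovxvvoxvxvovvoxv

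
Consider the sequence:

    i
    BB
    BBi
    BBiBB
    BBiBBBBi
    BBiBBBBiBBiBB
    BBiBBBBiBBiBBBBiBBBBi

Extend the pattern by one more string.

BBiBBBBiBBiBBBBiBBBBiBBiBBBBiBBiBB

From term 3 onward, concatenate the last term with the second-to-last: BB·i = BBi, BBi·BB = BBiBB, …
So term 8 is BBiBBBBiBBiBBBBiBBBBi·BBiBBBBiBBiBB.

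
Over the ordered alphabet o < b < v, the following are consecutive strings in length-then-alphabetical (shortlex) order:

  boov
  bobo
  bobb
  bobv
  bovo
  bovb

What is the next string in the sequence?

bovv

Find the rightmost character of bovb below v, bump it to the next letter, and reset everything to its right to o.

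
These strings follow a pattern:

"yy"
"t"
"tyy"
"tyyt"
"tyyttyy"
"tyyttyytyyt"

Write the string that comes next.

From term 3 onward, concatenate the last term with the second-to-last: t·yy = tyy, tyy·t = tyyt, …
Continuing: tyyttyytyyt · tyyttyy gives term 7.

tyyttyytyyttyyttyy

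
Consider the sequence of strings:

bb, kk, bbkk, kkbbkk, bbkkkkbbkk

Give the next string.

From term 3 onward, concatenate the second-to-last term with the last: bb·kk = bbkk, kk·bbkk = kkbbkk, …
So term 6 is kkbbkk·bbkkkkbbkk.

kkbbkkbbkkkkbbkk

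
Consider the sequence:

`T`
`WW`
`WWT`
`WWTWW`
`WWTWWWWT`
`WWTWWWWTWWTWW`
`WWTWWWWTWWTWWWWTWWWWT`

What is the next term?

Each term (from the third on) is the previous term followed by the one before it: term 3 = WW·T = WWT.
Continuing: WWTWWWWTWWTWWWWTWWWWT · WWTWWWWTWWTWW gives term 8.

WWTWWWWTWWTWWWWTWWWWTWWTWWWWTWWTWW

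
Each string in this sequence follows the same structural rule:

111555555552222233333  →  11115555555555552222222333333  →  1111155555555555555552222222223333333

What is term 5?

11111115555555555555555555555552222222222222333333333

Term n consists of n+1 1's, followed by 4n 5's, followed by 2n+1 2's, followed by n+3 3's, where the shown terms are n = 2, 3, 4.
Setting n = 6 gives 7, 24, 13, 9 characters in each block.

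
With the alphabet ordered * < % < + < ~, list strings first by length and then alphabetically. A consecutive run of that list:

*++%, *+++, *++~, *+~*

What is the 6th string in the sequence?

*+~+

Stepping forward 2 times from *+~*: *+~* → *+~%, then the target.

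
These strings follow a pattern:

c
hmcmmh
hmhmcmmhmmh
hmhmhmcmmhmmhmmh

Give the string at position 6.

Every step adds hm to the front and mmh to the end of the previous string.
From hmhmhmcmmhmmhmmh, 2 further steps: hmhmhmcmmhmmhmmh → hmhmhmhmcmmhmmhmmhmmh → (answer).

hmhmhmhmhmcmmhmmhmmhmmhmmh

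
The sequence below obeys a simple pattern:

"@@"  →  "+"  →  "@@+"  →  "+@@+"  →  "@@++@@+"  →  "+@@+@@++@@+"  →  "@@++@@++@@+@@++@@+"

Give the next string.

Each term (from the third on) is the two preceding terms concatenated in order: term 3 = @@·+ = @@+.
So term 8 is +@@+@@++@@+·@@++@@++@@+@@++@@+.

+@@+@@++@@+@@++@@++@@+@@++@@+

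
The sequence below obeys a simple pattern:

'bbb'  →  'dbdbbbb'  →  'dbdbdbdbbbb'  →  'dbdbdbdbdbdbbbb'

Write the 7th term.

dbdbdbdbdbdbdbdbdbdbdbdbbbb

The strings grow by a fixed prefix dbdb each time.
From dbdbdbdbdbdbbbb, 3 further steps: dbdbdbdbdbdbbbb → dbdbdbdbdbdbdbdbbbb → dbdbdbdbdbdbdbdbdbdbbbb → (answer).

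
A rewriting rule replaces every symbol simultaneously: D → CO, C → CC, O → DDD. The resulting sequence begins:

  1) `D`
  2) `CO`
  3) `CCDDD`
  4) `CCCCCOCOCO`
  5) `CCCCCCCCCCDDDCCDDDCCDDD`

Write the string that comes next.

CCCCCCCCCCCCCCCCCCCCCOCOCOCCCCCOCOCOCCCCCOCOCO

Replace each of the 23 characters of CCCCCCCCCCDDDCCDDDCCDDD in place — CC CC CC CC CC CC CC CC CC CC CO CO CO CC CC CO CO CO CC CC CO CO CO — and concatenate.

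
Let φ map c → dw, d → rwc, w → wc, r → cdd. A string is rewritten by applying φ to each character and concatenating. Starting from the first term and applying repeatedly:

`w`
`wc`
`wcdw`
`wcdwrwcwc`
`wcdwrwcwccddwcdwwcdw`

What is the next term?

wcdwrwcwccddwcdwwcdwdwrwcrwcwcdwrwcwcwcdwrwcwc

φ(wcdwrwcwccddwcdwwcdw) expands symbol-by-symbol to wc dw rwc wc cdd wc dw wc dw dw rwc rwc wc dw rwc wc wc dw rwc wc; joining the 20 pieces gives the next term.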